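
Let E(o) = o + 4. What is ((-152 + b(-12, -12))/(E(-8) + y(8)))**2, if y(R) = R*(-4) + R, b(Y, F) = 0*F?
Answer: 1444/49 ≈ 29.469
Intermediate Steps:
b(Y, F) = 0
y(R) = -3*R (y(R) = -4*R + R = -3*R)
E(o) = 4 + o
((-152 + b(-12, -12))/(E(-8) + y(8)))**2 = ((-152 + 0)/((4 - 8) - 3*8))**2 = (-152/(-4 - 24))**2 = (-152/(-28))**2 = (-152*(-1/28))**2 = (38/7)**2 = 1444/49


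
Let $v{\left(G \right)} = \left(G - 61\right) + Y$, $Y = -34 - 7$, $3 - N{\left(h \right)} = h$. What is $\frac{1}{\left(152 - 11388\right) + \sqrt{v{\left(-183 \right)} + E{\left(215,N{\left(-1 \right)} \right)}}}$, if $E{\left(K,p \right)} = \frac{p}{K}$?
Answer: $- \frac{2415740}{27143315911} - \frac{i \sqrt{13173265}}{27143315911} \approx -8.8999 \cdot 10^{-5} - 1.3372 \cdot 10^{-7} i$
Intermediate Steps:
$N{\left(h \right)} = 3 - h$
$Y = -41$ ($Y = -34 - 7 = -41$)
$v{\left(G \right)} = -102 + G$ ($v{\left(G \right)} = \left(G - 61\right) - 41 = \left(-61 + G\right) - 41 = -102 + G$)
$\frac{1}{\left(152 - 11388\right) + \sqrt{v{\left(-183 \right)} + E{\left(215,N{\left(-1 \right)} \right)}}} = \frac{1}{\left(152 - 11388\right) + \sqrt{\left(-102 - 183\right) + \frac{3 - -1}{215}}} = \frac{1}{\left(152 - 11388\right) + \sqrt{-285 + \left(3 + 1\right) \frac{1}{215}}} = \frac{1}{-11236 + \sqrt{-285 + 4 \cdot \frac{1}{215}}} = \frac{1}{-11236 + \sqrt{-285 + \frac{4}{215}}} = \frac{1}{-11236 + \sqrt{- \frac{61271}{215}}} = \frac{1}{-11236 + \frac{i \sqrt{13173265}}{215}}$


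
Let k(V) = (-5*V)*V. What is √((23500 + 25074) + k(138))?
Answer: I*√46646 ≈ 215.98*I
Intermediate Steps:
k(V) = -5*V²
√((23500 + 25074) + k(138)) = √((23500 + 25074) - 5*138²) = √(48574 - 5*19044) = √(48574 - 95220) = √(-46646) = I*√46646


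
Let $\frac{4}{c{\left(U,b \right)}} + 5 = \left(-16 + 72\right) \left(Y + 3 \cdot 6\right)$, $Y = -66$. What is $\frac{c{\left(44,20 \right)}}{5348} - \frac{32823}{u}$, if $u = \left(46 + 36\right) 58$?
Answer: $- \frac{118180561999}{17124172996} \approx -6.9014$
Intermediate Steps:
$u = 4756$ ($u = 82 \cdot 58 = 4756$)
$c{\left(U,b \right)} = - \frac{4}{2693}$ ($c{\left(U,b \right)} = \frac{4}{-5 + \left(-16 + 72\right) \left(-66 + 3 \cdot 6\right)} = \frac{4}{-5 + 56 \left(-66 + 18\right)} = \frac{4}{-5 + 56 \left(-48\right)} = \frac{4}{-5 - 2688} = \frac{4}{-2693} = 4 \left(- \frac{1}{2693}\right) = - \frac{4}{2693}$)
$\frac{c{\left(44,20 \right)}}{5348} - \frac{32823}{u} = - \frac{4}{2693 \cdot 5348} - \frac{32823}{4756} = \left(- \frac{4}{2693}\right) \frac{1}{5348} - \frac{32823}{4756} = - \frac{1}{3600541} - \frac{32823}{4756} = - \frac{118180561999}{17124172996}$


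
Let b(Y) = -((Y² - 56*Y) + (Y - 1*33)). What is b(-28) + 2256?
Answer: -35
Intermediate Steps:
b(Y) = 33 - Y² + 55*Y (b(Y) = -((Y² - 56*Y) + (Y - 33)) = -((Y² - 56*Y) + (-33 + Y)) = -(-33 + Y² - 55*Y) = 33 - Y² + 55*Y)
b(-28) + 2256 = (33 - 1*(-28)² + 55*(-28)) + 2256 = (33 - 1*784 - 1540) + 2256 = (33 - 784 - 1540) + 2256 = -2291 + 2256 = -35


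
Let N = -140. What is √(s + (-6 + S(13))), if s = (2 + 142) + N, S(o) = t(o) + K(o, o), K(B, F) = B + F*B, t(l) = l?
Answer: √193 ≈ 13.892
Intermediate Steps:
K(B, F) = B + B*F
S(o) = o + o*(1 + o)
s = 4 (s = (2 + 142) - 140 = 144 - 140 = 4)
√(s + (-6 + S(13))) = √(4 + (-6 + 13*(2 + 13))) = √(4 + (-6 + 13*15)) = √(4 + (-6 + 195)) = √(4 + 189) = √193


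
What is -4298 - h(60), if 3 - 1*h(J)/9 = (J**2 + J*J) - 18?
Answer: 60313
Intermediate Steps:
h(J) = 189 - 18*J**2 (h(J) = 27 - 9*((J**2 + J*J) - 18) = 27 - 9*((J**2 + J**2) - 18) = 27 - 9*(2*J**2 - 18) = 27 - 9*(-18 + 2*J**2) = 27 + (162 - 18*J**2) = 189 - 18*J**2)
-4298 - h(60) = -4298 - (189 - 18*60**2) = -4298 - (189 - 18*3600) = -4298 - (189 - 64800) = -4298 - 1*(-64611) = -4298 + 64611 = 60313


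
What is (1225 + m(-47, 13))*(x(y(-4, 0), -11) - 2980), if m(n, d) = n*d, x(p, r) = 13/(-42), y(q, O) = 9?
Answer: -38428111/21 ≈ -1.8299e+6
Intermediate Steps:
x(p, r) = -13/42 (x(p, r) = 13*(-1/42) = -13/42)
m(n, d) = d*n
(1225 + m(-47, 13))*(x(y(-4, 0), -11) - 2980) = (1225 + 13*(-47))*(-13/42 - 2980) = (1225 - 611)*(-125173/42) = 614*(-125173/42) = -38428111/21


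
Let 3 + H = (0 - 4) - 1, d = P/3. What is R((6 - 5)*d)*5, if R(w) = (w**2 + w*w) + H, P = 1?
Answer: -350/9 ≈ -38.889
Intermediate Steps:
d = 1/3 ≈ 0.33333
H = -8 (H = -3 + ((0 - 4) - 1) = -3 + (-4 - 1) = -3 - 5 = -8)
R(w) = -8 + 2*w**2 (R(w) = (w**2 + w*w) - 8 = (w**2 + w**2) - 8 = 2*w**2 - 8 = -8 + 2*w**2)
R((6 - 5)*d)*5 = (-8 + 2*((6 - 5)*(1/3))**2)*5 = (-8 + 2*(1*(1/3))**2)*5 = (-8 + 2*(1/3)**2)*5 = (-8 + 2*(1/9))*5 = (-8 + 2/9)*5 = -70/9*5 = -350/9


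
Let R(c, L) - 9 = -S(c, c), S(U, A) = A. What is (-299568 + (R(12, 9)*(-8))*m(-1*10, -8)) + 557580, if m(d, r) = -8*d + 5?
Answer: 260052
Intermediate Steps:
R(c, L) = 9 - c
m(d, r) = 5 - 8*d
(-299568 + (R(12, 9)*(-8))*m(-1*10, -8)) + 557580 = (-299568 + ((9 - 1*12)*(-8))*(5 - (-8)*10)) + 557580 = (-299568 + ((9 - 12)*(-8))*(5 - 8*(-10))) + 557580 = (-299568 + (-3*(-8))*(5 + 80)) + 557580 = (-299568 + 24*85) + 557580 = (-299568 + 2040) + 557580 = -297528 + 557580 = 260052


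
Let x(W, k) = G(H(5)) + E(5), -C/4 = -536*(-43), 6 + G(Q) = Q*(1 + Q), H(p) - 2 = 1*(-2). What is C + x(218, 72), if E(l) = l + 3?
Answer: -92190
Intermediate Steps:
H(p) = 0 (H(p) = 2 + 1*(-2) = 2 - 2 = 0)
G(Q) = -6 + Q*(1 + Q)
E(l) = 3 + l
C = -92192 (C = -(-2144)*(-43) = -4*23048 = -92192)
x(W, k) = 2 (x(W, k) = (-6 + 0 + 0**2) + (3 + 5) = (-6 + 0 + 0) + 8 = -6 + 8 = 2)
C + x(218, 72) = -92192 + 2 = -92190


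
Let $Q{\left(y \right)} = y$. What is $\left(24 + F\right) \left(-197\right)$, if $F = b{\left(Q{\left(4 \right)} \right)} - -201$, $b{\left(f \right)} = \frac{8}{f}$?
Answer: $-44719$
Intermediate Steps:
$F = 203$ ($F = \frac{8}{4} - -201 = 8 \cdot \frac{1}{4} + 201 = 2 + 201 = 203$)
$\left(24 + F\right) \left(-197\right) = \left(24 + 203\right) \left(-197\right) = 227 \left(-197\right) = -44719$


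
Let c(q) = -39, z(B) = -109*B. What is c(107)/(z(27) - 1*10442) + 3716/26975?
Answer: 10158137/72212075 ≈ 0.14067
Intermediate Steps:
c(107)/(z(27) - 1*10442) + 3716/26975 = -39/(-109*27 - 1*10442) + 3716/26975 = -39/(-2943 - 10442) + 3716*(1/26975) = -39/(-13385) + 3716/26975 = -39*(-1/13385) + 3716/26975 = 39/13385 + 3716/26975 = 10158137/72212075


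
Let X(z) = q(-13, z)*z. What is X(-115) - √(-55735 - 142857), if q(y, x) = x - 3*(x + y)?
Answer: -30935 - 8*I*√3103 ≈ -30935.0 - 445.64*I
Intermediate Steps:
q(y, x) = -3*y - 2*x (q(y, x) = x + (-3*x - 3*y) = -3*y - 2*x)
X(z) = z*(39 - 2*z) (X(z) = (-3*(-13) - 2*z)*z = (39 - 2*z)*z = z*(39 - 2*z))
X(-115) - √(-55735 - 142857) = -115*(39 - 2*(-115)) - √(-55735 - 142857) = -115*(39 + 230) - √(-198592) = -115*269 - 8*I*√3103 = -30935 - 8*I*√3103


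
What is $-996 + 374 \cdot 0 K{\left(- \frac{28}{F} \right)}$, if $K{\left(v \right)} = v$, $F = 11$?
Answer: $-996$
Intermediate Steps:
$-996 + 374 \cdot 0 K{\left(- \frac{28}{F} \right)} = -996 + 374 \cdot 0 \left(- \frac{28}{11}\right) = -996 + 0 \left(\left(-28\right) \frac{1}{11}\right) = -996 + 0 \left(- \frac{28}{11}\right) = -996 + 0 = -996$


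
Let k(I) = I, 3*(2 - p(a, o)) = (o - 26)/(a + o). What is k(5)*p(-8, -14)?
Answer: 230/33 ≈ 6.9697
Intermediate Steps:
p(a, o) = 2 - (-26 + o)/(3*(a + o)) (p(a, o) = 2 - (o - 26)/(3*(a + o)) = 2 - (-26 + o)/(3*(a + o)))
k(5)*p(-8, -14) = 5*((26 + 5*(-14) + 6*(-8))/(3*(-8 - 14))) = 5*((1/3)*(26 - 70 - 48)/(-22)) = 5*((1/3)*(-1/22)*(-92)) = 5*(46/33) = 230/33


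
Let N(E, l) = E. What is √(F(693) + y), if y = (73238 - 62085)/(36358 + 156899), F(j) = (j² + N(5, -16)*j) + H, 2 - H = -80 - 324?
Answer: √2009005075919689/64419 ≈ 695.79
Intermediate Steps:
H = 406 (H = 2 - (-80 - 324) = 2 - 1*(-404) = 2 + 404 = 406)
F(j) = 406 + j² + 5*j (F(j) = (j² + 5*j) + 406 = 406 + j² + 5*j)
y = 11153/193257 ≈ 0.057711
√(F(693) + y) = √((406 + 693² + 5*693) + 11153/193257) = √((406 + 480249 + 3465) + 11153/193257) = √(484120 + 11153/193257) = √(93559589993/193257) = √2009005075919689/64419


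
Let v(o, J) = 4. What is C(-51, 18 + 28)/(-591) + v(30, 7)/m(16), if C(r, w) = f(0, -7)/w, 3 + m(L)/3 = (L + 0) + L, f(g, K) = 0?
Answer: 4/87 ≈ 0.045977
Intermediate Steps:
m(L) = -9 + 6*L (m(L) = -9 + 3*((L + 0) + L) = -9 + 3*(L + L) = -9 + 3*(2*L) = -9 + 6*L)
C(r, w) = 0 (C(r, w) = 0/w = 0)
C(-51, 18 + 28)/(-591) + v(30, 7)/m(16) = 0/(-591) + 4/(-9 + 6*16) = 0*(-1/591) + 4/(-9 + 96) = 0 + 4/87 = 4/87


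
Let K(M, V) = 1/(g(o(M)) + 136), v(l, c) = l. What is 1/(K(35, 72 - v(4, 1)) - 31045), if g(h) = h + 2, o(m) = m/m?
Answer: -139/4315254 ≈ -3.2211e-5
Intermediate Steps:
o(m) = 1
g(h) = 2 + h
K(M, V) = 1/139 (K(M, V) = 1/((2 + 1) + 136) = 1/(3 + 136) = 1/139)
1/(K(35, 72 - v(4, 1)) - 31045) = 1/(1/139 - 31045) = 1/(-4315254/139) = -139/4315254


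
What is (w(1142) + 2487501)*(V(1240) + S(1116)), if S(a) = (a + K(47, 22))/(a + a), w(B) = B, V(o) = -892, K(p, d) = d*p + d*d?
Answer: -824698960555/372 ≈ -2.2169e+9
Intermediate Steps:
K(p, d) = d² + d*p (K(p, d) = d*p + d² = d² + d*p)
S(a) = (1518 + a)/(2*a) (S(a) = (a + 22*(22 + 47))/(a + a) = (a + 22*69)/((2*a)) = (a + 1518)*(1/(2*a)) = (1518 + a)*(1/(2*a)) = (1518 + a)/(2*a))
(w(1142) + 2487501)*(V(1240) + S(1116)) = (1142 + 2487501)*(-892 + (½)*(1518 + 1116)/1116) = 2488643*(-892 + (½)*(1/1116)*2634) = 2488643*(-892 + 439/372) = 2488643*(-331385/372) = -824698960555/372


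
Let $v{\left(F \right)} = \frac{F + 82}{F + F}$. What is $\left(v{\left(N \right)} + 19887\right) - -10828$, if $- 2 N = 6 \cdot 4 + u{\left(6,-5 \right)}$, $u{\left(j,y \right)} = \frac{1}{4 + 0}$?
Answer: $\frac{5958151}{194} \approx 30712.0$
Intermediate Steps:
$u{\left(j,y \right)} = \frac{1}{4}$
$N = - \frac{97}{8}$ ($N = - \frac{6 \cdot 4 + \frac{1}{4}}{2} = - \frac{24 + \frac{1}{4}}{2} = \left(- \frac{1}{2}\right) \frac{97}{4} = - \frac{97}{8} \approx -12.125$)
$v{\left(F \right)} = \frac{82 + F}{2 F}$
$\left(v{\left(N \right)} + 19887\right) - -10828 = \left(\frac{82 - \frac{97}{8}}{2 \left(- \frac{97}{8}\right)} + 19887\right) - -10828 = \left(\frac{1}{2} \left(- \frac{8}{97}\right) \frac{559}{8} + 19887\right) + 10828 = \left(- \frac{559}{194} + 19887\right) + 10828 = \frac{3857519}{194} + 10828 = \frac{5958151}{194}$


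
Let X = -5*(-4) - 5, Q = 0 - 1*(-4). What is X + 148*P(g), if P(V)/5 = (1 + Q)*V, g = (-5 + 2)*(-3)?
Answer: 33315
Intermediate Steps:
g = 9 (g = -3*(-3) = 9)
Q = 4 (Q = 0 + 4 = 4)
X = 15 (X = 20 - 5 = 15)
P(V) = 25*V (P(V) = 5*((1 + 4)*V) = 5*(5*V) = 25*V)
X + 148*P(g) = 15 + 148*(25*9) = 15 + 148*225 = 15 + 33300 = 33315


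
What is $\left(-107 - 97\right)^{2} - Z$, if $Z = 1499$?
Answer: $40117$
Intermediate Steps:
$\left(-107 - 97\right)^{2} - Z = \left(-107 - 97\right)^{2} - 1499 = \left(-204\right)^{2} - 1499 = 41616 - 1499 = 40117$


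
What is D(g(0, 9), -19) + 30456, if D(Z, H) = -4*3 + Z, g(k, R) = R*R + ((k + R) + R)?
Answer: 30543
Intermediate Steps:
g(k, R) = k + R² + 2*R (g(k, R) = R² + ((R + k) + R) = R² + (k + 2*R) = k + R² + 2*R)
D(Z, H) = -12 + Z
D(g(0, 9), -19) + 30456 = (-12 + (0 + 9² + 2*9)) + 30456 = (-12 + (0 + 81 + 18)) + 30456 = (-12 + 99) + 30456 = 87 + 30456 = 30543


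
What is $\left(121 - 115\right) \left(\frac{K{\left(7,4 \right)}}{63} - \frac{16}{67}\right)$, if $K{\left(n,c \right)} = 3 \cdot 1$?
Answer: $- \frac{538}{469} \approx -1.1471$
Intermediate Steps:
$K{\left(n,c \right)} = 3$
$\left(121 - 115\right) \left(\frac{K{\left(7,4 \right)}}{63} - \frac{16}{67}\right) = \left(121 - 115\right) \left(\frac{3}{63} - \frac{16}{67}\right) = 6 \left(3 \cdot \frac{1}{63} - \frac{16}{67}\right) = 6 \left(\frac{1}{21} - \frac{16}{67}\right) = 6 \left(- \frac{269}{1407}\right) = - \frac{538}{469}$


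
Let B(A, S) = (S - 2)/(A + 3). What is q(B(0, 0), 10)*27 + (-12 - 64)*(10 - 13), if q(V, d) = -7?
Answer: 39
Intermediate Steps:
B(A, S) = (-2 + S)/(3 + A)
q(B(0, 0), 10)*27 + (-12 - 64)*(10 - 13) = -7*27 + (-12 - 64)*(10 - 13) = -189 - 76*(-3) = -189 + 228 = 39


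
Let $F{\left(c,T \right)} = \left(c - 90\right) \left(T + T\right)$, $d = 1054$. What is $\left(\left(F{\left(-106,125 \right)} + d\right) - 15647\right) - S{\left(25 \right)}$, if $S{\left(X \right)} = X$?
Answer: $-63618$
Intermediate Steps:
$F{\left(c,T \right)} = 2 T \left(-90 + c\right)$ ($F{\left(c,T \right)} = \left(-90 + c\right) 2 T = 2 T \left(-90 + c\right)$)
$\left(\left(F{\left(-106,125 \right)} + d\right) - 15647\right) - S{\left(25 \right)} = \left(\left(2 \cdot 125 \left(-90 - 106\right) + 1054\right) - 15647\right) - 25 = \left(\left(2 \cdot 125 \left(-196\right) + 1054\right) - 15647\right) - 25 = \left(\left(-49000 + 1054\right) - 15647\right) - 25 = \left(-47946 - 15647\right) - 25 = -63593 - 25 = -63618$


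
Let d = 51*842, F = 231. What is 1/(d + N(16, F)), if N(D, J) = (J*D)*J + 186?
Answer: 1/896904 ≈ 1.1149e-6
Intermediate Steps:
d = 42942
N(D, J) = 186 + D*J² (N(D, J) = (D*J)*J + 186 = D*J² + 186 = 186 + D*J²)
1/(d + N(16, F)) = 1/(42942 + (186 + 16*231²)) = 1/(42942 + (186 + 16*53361)) = 1/(42942 + (186 + 853776)) = 1/(42942 + 853962) = 1/896904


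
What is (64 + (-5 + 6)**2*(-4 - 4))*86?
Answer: 4816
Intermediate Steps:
(64 + (-5 + 6)**2*(-4 - 4))*86 = (64 + 1**2*(-8))*86 = (64 + 1*(-8))*86 = (64 - 8)*86 = 56*86 = 4816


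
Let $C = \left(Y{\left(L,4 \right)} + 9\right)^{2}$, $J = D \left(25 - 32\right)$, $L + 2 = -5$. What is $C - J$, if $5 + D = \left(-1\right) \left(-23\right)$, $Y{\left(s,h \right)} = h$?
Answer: $295$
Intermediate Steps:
$L = -7$ ($L = -2 - 5 = -7$)
$D = 18$ ($D = -5 - -23 = -5 + 23 = 18$)
$J = -126$ ($J = 18 \left(25 - 32\right) = 18 \left(-7\right) = -126$)
$C = 169$ ($C = \left(4 + 9\right)^{2} = 13^{2} = 169$)
$C - J = 169 - -126 = 169 + 126 = 295$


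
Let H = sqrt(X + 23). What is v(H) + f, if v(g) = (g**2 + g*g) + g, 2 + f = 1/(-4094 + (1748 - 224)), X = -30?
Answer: -41121/2570 + I*sqrt(7) ≈ -16.0 + 2.6458*I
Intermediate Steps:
H = I*sqrt(7) (H = sqrt(-30 + 23) = sqrt(-7) = I*sqrt(7) ≈ 2.6458*I)
f = -5141/2570 (f = -2 + 1/(-4094 + (1748 - 224)) = -2 + 1/(-4094 + 1524) = -2 + 1/(-2570) = -2 - 1/2570 = -5141/2570 ≈ -2.0004)
v(g) = g + 2*g**2 (v(g) = (g**2 + g**2) + g = 2*g**2 + g = g + 2*g**2)
v(H) + f = (I*sqrt(7))*(1 + 2*(I*sqrt(7))) - 5141/2570 = (I*sqrt(7))*(1 + 2*I*sqrt(7)) - 5141/2570 = I*sqrt(7)*(1 + 2*I*sqrt(7)) - 5141/2570 = -5141/2570 + I*sqrt(7)*(1 + 2*I*sqrt(7))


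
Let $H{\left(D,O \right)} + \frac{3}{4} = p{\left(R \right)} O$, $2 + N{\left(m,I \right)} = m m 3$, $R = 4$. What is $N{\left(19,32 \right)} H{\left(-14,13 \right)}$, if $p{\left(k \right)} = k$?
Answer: $\frac{221605}{4} \approx 55401.0$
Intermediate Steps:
$N{\left(m,I \right)} = -2 + 3 m^{2}$ ($N{\left(m,I \right)} = -2 + m m 3 = -2 + m^{2} \cdot 3 = -2 + 3 m^{2}$)
$H{\left(D,O \right)} = - \frac{3}{4} + 4 O$
$N{\left(19,32 \right)} H{\left(-14,13 \right)} = \left(-2 + 3 \cdot 19^{2}\right) \left(- \frac{3}{4} + 4 \cdot 13\right) = \left(-2 + 3 \cdot 361\right) \left(- \frac{3}{4} + 52\right) = \left(-2 + 1083\right) \frac{205}{4} = 1081 \cdot \frac{205}{4} = \frac{221605}{4}$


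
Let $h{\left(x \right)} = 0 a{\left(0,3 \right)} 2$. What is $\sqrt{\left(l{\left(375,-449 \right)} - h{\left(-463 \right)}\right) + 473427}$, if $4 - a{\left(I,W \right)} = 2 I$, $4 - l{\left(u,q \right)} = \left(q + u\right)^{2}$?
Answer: $3 \sqrt{51995} \approx 684.07$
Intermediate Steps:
$l{\left(u,q \right)} = 4 - \left(q + u\right)^{2}$
$a{\left(I,W \right)} = 4 - 2 I$
$h{\left(x \right)} = 0$ ($h{\left(x \right)} = 0 \left(4 - 0\right) 2 = 0 \left(4 + 0\right) 2 = 0 \cdot 4 \cdot 2 = 0 \cdot 2 = 0$)
$\sqrt{\left(l{\left(375,-449 \right)} - h{\left(-463 \right)}\right) + 473427} = \sqrt{\left(\left(4 - \left(-449 + 375\right)^{2}\right) - 0\right) + 473427} = \sqrt{\left(\left(4 - \left(-74\right)^{2}\right) + 0\right) + 473427} = \sqrt{\left(\left(4 - 5476\right) + 0\right) + 473427} = \sqrt{\left(-5472 + 0\right) + 473427} = \sqrt{-5472 + 473427} = \sqrt{467955} = 3 \sqrt{51995}$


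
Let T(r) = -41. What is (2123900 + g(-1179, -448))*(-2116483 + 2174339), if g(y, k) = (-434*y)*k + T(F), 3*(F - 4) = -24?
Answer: -13139761150464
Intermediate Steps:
F = -4 (F = 4 + (⅓)*(-24) = 4 - 8 = -4)
g(y, k) = -41 - 434*k*y (g(y, k) = (-434*y)*k - 41 = -434*k*y - 41 = -41 - 434*k*y)
(2123900 + g(-1179, -448))*(-2116483 + 2174339) = (2123900 + (-41 - 434*(-448)*(-1179)))*(-2116483 + 2174339) = (2123900 + (-41 - 229235328))*57856 = (2123900 - 229235369)*57856 = -227111469*57856 = -13139761150464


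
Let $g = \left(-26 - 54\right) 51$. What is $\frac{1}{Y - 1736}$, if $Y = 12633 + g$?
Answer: $\frac{1}{6817} \approx 0.00014669$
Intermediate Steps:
$g = -4080$ ($g = \left(-80\right) 51 = -4080$)
$Y = 8553$ ($Y = 12633 - 4080 = 8553$)
$\frac{1}{Y - 1736} = \frac{1}{8553 - 1736} = \frac{1}{6817}$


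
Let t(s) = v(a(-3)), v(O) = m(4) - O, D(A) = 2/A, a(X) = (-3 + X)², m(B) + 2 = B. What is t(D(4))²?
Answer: 1156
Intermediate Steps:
m(B) = -2 + B
v(O) = 2 - O (v(O) = (-2 + 4) - O = 2 - O)
t(s) = -34 (t(s) = 2 - (-3 - 3)² = 2 - 1*(-6)² = 2 - 1*36 = 2 - 36 = -34)
t(D(4))² = (-34)² = 1156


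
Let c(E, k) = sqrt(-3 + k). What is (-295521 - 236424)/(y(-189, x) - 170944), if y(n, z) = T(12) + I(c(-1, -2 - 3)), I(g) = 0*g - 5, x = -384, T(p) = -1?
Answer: 106389/34190 ≈ 3.1117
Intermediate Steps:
I(g) = -5 (I(g) = 0 - 5 = -5)
y(n, z) = -6 (y(n, z) = -1 - 5 = -6)
(-295521 - 236424)/(y(-189, x) - 170944) = (-295521 - 236424)/(-6 - 170944) = -531945/(-170950) = -531945*(-1/170950) = 106389/34190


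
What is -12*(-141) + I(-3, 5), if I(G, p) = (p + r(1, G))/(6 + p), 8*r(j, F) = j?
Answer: 148937/88 ≈ 1692.5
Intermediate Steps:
r(j, F) = j/8
I(G, p) = (⅛ + p)/(6 + p) (I(G, p) = (p + (⅛)*1)/(6 + p) = (p + ⅛)/(6 + p) = (⅛ + p)/(6 + p))
-12*(-141) + I(-3, 5) = -12*(-141) + (⅛ + 5)/(6 + 5) = 1692 + (41/8)/11 = 1692 + (1/11)*(41/8) = 1692 + 41/88 = 148937/88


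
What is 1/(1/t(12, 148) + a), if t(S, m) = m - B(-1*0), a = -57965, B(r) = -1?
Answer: -149/8636784 ≈ -1.7252e-5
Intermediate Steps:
t(S, m) = 1 + m (t(S, m) = m - 1*(-1) = m + 1 = 1 + m)
1/(1/t(12, 148) + a) = 1/(1/(1 + 148) - 57965) = 1/(1/149 - 57965) = 1/(-8636784/149) = -149/8636784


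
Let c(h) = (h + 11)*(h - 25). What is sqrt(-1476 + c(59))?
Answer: 2*sqrt(226) ≈ 30.067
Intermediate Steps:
c(h) = (-25 + h)*(11 + h) (c(h) = (11 + h)*(-25 + h) = (-25 + h)*(11 + h))
sqrt(-1476 + c(59)) = sqrt(-1476 + (-275 + 59**2 - 14*59)) = sqrt(-1476 + (-275 + 3481 - 826)) = sqrt(-1476 + 2380) = sqrt(904) = 2*sqrt(226)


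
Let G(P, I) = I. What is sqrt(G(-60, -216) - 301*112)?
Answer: 2*I*sqrt(8482) ≈ 184.2*I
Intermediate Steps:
sqrt(G(-60, -216) - 301*112) = sqrt(-216 - 301*112) = sqrt(-216 - 33712) = sqrt(-33928) = 2*I*sqrt(8482)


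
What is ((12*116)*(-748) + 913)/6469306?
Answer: -1040303/6469306 ≈ -0.16081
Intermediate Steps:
((12*116)*(-748) + 913)/6469306 = (1392*(-748) + 913)*(1/6469306) = (-1041216 + 913)*(1/6469306) = -1040303*1/6469306 = -1040303/6469306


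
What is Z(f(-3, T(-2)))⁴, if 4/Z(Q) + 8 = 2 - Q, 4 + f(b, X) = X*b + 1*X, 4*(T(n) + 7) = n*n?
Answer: 16/2401 ≈ 0.0066639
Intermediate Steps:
T(n) = -7 + n²/4 (T(n) = -7 + (n*n)/4 = -7 + n²/4)
f(b, X) = -4 + X + X*b (f(b, X) = -4 + (X*b + 1*X) = -4 + (X*b + X) = -4 + (X + X*b) = -4 + X + X*b)
Z(Q) = 4/(-6 - Q) (Z(Q) = 4/(-8 + (2 - Q)) = 4/(-6 - Q))
Z(f(-3, T(-2)))⁴ = (-4/(6 + (-4 + (-7 + (¼)*(-2)²) + (-7 + (¼)*(-2)²)*(-3))))⁴ = (-4/(6 + (-4 + (-7 + (¼)*4) + (-7 + (¼)*4)*(-3))))⁴ = (-4/(6 + (-4 + (-7 + 1) + (-7 + 1)*(-3))))⁴ = (-4/(6 + (-4 - 6 - 6*(-3))))⁴ = (-4/(6 + (-4 - 6 + 18)))⁴ = (-4/(6 + 8))⁴ = (-4/14)⁴ = (-4*1/14)⁴ = (-2/7)⁴ = 16/2401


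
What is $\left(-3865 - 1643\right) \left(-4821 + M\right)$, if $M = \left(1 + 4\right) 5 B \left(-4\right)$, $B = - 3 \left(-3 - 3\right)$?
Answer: $36468468$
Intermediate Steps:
$B = 18$ ($B = \left(-3\right) \left(-6\right) = 18$)
$M = -1800$ ($M = \left(1 + 4\right) 5 \cdot 18 \left(-4\right) = 5 \cdot 5 \cdot 18 \left(-4\right) = 25 \cdot 18 \left(-4\right) = 450 \left(-4\right) = -1800$)
$\left(-3865 - 1643\right) \left(-4821 + M\right) = \left(-3865 - 1643\right) \left(-4821 - 1800\right) = \left(-5508\right) \left(-6621\right) = 36468468$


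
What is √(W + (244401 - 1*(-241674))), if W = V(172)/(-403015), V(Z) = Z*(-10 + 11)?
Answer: √78948831361798295/403015 ≈ 697.19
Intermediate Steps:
V(Z) = Z (V(Z) = Z*1 = Z)
W = -172/403015 (W = 172/(-403015) = 172*(-1/403015) = -172/403015 ≈ -0.00042678)
√(W + (244401 - 1*(-241674))) = √(-172/403015 + (244401 - 1*(-241674))) = √(-172/403015 + (244401 + 241674)) = √(-172/403015 + 486075) = √(195895515953/403015) = √78948831361798295/403015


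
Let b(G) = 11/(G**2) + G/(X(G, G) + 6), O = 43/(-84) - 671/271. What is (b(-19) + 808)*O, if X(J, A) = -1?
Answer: -24683981453/10272255 ≈ -2403.0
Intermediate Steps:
O = -68017/22764 (O = 43*(-1/84) - 671*1/271 = -43/84 - 671/271 = -68017/22764 ≈ -2.9879)
b(G) = 11/G**2 + G/5 (b(G) = 11/(G**2) + G/(-1 + 6) = 11/G**2 + G/5)
(b(-19) + 808)*O = ((11/(-19)**2 + (1/5)*(-19)) + 808)*(-68017/22764) = ((11*(1/361) - 19/5) + 808)*(-68017/22764) = ((11/361 - 19/5) + 808)*(-68017/22764) = (-6804/1805 + 808)*(-68017/22764) = (1451636/1805)*(-68017/22764) = -24683981453/10272255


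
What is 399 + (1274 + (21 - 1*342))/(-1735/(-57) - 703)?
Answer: 15241743/38336 ≈ 397.58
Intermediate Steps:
399 + (1274 + (21 - 1*342))/(-1735/(-57) - 703) = 399 + (1274 + (21 - 342))/(-1735*(-1/57) - 703) = 399 + (1274 - 321)/(1735/57 - 703) = 399 + 953/(-38336/57) = 399 + 953*(-57/38336) = 399 - 54321/38336 = 15241743/38336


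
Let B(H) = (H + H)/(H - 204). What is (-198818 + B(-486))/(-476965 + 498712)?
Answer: -22863908/2500905 ≈ -9.1423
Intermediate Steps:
B(H) = 2*H/(-204 + H) (B(H) = (2*H)/(-204 + H) = 2*H/(-204 + H))
(-198818 + B(-486))/(-476965 + 498712) = (-198818 + 2*(-486)/(-204 - 486))/(-476965 + 498712) = (-198818 + 2*(-486)/(-690))/21747 = (-198818 + 2*(-486)*(-1/690))*(1/21747) = (-198818 + 162/115)*(1/21747) = -22863908/115*1/21747 = -22863908/2500905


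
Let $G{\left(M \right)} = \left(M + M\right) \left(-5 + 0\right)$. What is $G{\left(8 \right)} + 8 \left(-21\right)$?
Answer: $-248$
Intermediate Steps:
$G{\left(M \right)} = - 10 M$ ($G{\left(M \right)} = 2 M \left(-5\right) = - 10 M$)
$G{\left(8 \right)} + 8 \left(-21\right) = \left(-10\right) 8 + 8 \left(-21\right) = -80 - 168 = -248$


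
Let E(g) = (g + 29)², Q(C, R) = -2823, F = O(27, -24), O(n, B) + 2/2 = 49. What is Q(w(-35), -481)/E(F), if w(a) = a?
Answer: -2823/5929 ≈ -0.47613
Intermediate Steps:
O(n, B) = 48 (O(n, B) = -1 + 49 = 48)
F = 48
E(g) = (29 + g)²
Q(w(-35), -481)/E(F) = -2823/(29 + 48)² = -2823/(77²) = -2823/5929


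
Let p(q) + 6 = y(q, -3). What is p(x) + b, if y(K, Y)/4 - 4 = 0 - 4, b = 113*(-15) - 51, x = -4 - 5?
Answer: -1752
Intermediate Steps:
x = -9 (x = -1*4 - 5 = -4 - 5 = -9)
b = -1746 (b = -1695 - 51 = -1746)
y(K, Y) = 0 (y(K, Y) = 16 + 4*(0 - 4) = 16 + 4*(-4) = 16 - 16 = 0)
p(q) = -6 (p(q) = -6 + 0 = -6)
p(x) + b = -6 - 1746 = -1752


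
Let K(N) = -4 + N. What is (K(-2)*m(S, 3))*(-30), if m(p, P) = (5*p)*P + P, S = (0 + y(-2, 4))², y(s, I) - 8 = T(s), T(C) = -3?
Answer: 68040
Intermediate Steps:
y(s, I) = 5 (y(s, I) = 8 - 3 = 5)
S = 25 (S = (0 + 5)² = 5² = 25)
m(p, P) = P + 5*P*p (m(p, P) = 5*P*p + P = P + 5*P*p)
(K(-2)*m(S, 3))*(-30) = ((-4 - 2)*(3*(1 + 5*25)))*(-30) = -18*(1 + 125)*(-30) = -18*126*(-30) = -6*378*(-30) = -2268*(-30) = 68040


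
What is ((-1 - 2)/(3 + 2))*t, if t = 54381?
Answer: -163143/5 ≈ -32629.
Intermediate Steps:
((-1 - 2)/(3 + 2))*t = ((-1 - 2)/(3 + 2))*54381 = -3/5*54381 = -3*⅕*54381 = -⅗*54381 = -163143/5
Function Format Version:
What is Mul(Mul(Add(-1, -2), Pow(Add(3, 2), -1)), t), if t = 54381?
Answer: Rational(-163143, 5) ≈ -32629.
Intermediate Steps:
Mul(Mul(Add(-1, -2), Pow(Add(3, 2), -1)), t) = Mul(Mul(Add(-1, -2), Pow(Add(3, 2), -1)), 54381) = Mul(Mul(-3, Pow(5, -1)), 54381) = Mul(Mul(-3, Rational(1, 5)), 54381) = Mul(Rational(-3, 5), 54381) = Rational(-163143, 5)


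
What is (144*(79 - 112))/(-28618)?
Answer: 2376/14309 ≈ 0.16605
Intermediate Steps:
(144*(79 - 112))/(-28618) = (144*(-33))*(-1/28618) = -4752*(-1/28618) = 2376/14309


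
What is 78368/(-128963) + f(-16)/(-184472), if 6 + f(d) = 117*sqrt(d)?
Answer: -7227963959/11895031268 - 117*I/46118 ≈ -0.60765 - 0.002537*I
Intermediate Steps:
f(d) = -6 + 117*sqrt(d)
78368/(-128963) + f(-16)/(-184472) = 78368/(-128963) + (-6 + 117*sqrt(-16))/(-184472) = 78368*(-1/128963) + (-6 + 117*(4*I))*(-1/184472) = -78368/128963 + (-6 + 468*I)*(-1/184472) = -78368/128963 + (3/92236 - 117*I/46118) = -7227963959/11895031268 - 117*I/46118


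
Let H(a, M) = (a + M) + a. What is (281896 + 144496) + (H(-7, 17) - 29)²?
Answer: 427068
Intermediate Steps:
H(a, M) = M + 2*a (H(a, M) = (M + a) + a = M + 2*a)
(281896 + 144496) + (H(-7, 17) - 29)² = (281896 + 144496) + ((17 + 2*(-7)) - 29)² = 426392 + ((17 - 14) - 29)² = 426392 + (3 - 29)² = 426392 + (-26)² = 426392 + 676 = 427068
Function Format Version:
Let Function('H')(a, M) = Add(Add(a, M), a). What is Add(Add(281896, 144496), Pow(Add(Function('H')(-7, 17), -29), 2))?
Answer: 427068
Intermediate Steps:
Function('H')(a, M) = Add(M, Mul(2, a)) (Function('H')(a, M) = Add(Add(M, a), a) = Add(M, Mul(2, a)))
Add(Add(281896, 144496), Pow(Add(Function('H')(-7, 17), -29), 2)) = Add(Add(281896, 144496), Pow(Add(Add(17, Mul(2, -7)), -29), 2)) = Add(426392, Pow(Add(Add(17, -14), -29), 2)) = Add(426392, Pow(Add(3, -29), 2)) = Add(426392, Pow(-26, 2)) = Add(426392, 676) = 427068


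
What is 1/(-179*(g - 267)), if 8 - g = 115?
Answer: 1/66946 ≈ 1.4937e-5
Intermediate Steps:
g = -107 (g = 8 - 1*115 = 8 - 115 = -107)
1/(-179*(g - 267)) = 1/(-179*(-107 - 267)) = 1/(-179*(-374)) = 1/66946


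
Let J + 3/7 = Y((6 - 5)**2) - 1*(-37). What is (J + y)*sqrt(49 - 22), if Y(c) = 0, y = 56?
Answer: 1944*sqrt(3)/7 ≈ 481.02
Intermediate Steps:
J = 256/7 (J = -3/7 + (0 - 1*(-37)) = -3/7 + (0 + 37) = -3/7 + 37 = 256/7 ≈ 36.571)
(J + y)*sqrt(49 - 22) = (256/7 + 56)*sqrt(49 - 22) = 648*sqrt(27)/7 = 648*(3*sqrt(3))/7 = 1944*sqrt(3)/7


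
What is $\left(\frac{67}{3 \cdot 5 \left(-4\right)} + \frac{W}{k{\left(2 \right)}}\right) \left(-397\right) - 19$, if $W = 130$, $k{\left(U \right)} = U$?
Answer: $- \frac{1522841}{60} \approx -25381.0$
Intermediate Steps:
$\left(\frac{67}{3 \cdot 5 \left(-4\right)} + \frac{W}{k{\left(2 \right)}}\right) \left(-397\right) - 19 = \left(\frac{67}{3 \cdot 5 \left(-4\right)} + \frac{130}{2}\right) \left(-397\right) - 19 = \left(\frac{67}{15 \left(-4\right)} + 130 \cdot \frac{1}{2}\right) \left(-397\right) - 19 = \left(\frac{67}{-60} + 65\right) \left(-397\right) - 19 = \left(67 \left(- \frac{1}{60}\right) + 65\right) \left(-397\right) - 19 = \left(- \frac{67}{60} + 65\right) \left(-397\right) - 19 = \frac{3833}{60} \left(-397\right) - 19 = - \frac{1521701}{60} - 19 = - \frac{1522841}{60}$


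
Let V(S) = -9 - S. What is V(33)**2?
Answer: 1764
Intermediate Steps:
V(33)**2 = (-9 - 1*33)**2 = (-9 - 33)**2 = (-42)**2 = 1764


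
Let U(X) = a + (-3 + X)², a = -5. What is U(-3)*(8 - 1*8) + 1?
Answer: 1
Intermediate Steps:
U(X) = -5 + (-3 + X)²
U(-3)*(8 - 1*8) + 1 = (-5 + (-3 - 3)²)*(8 - 1*8) + 1 = (-5 + (-6)²)*(8 - 8) + 1 = (-5 + 36)*0 + 1 = 31*0 + 1 = 0 + 1 = 1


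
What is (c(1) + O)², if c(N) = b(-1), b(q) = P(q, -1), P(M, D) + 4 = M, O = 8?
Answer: 9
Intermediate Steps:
P(M, D) = -4 + M
b(q) = -4 + q
c(N) = -5 (c(N) = -4 - 1 = -5)
(c(1) + O)² = (-5 + 8)² = 3² = 9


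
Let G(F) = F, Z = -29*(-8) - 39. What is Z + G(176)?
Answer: 369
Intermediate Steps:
Z = 193 (Z = 232 - 39 = 193)
Z + G(176) = 193 + 176 = 369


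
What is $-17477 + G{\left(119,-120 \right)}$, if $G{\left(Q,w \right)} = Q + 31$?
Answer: $-17327$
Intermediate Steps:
$G{\left(Q,w \right)} = 31 + Q$
$-17477 + G{\left(119,-120 \right)} = -17477 + \left(31 + 119\right) = -17477 + 150 = -17327$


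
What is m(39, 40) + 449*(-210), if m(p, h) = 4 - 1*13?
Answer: -94299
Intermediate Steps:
m(p, h) = -9 (m(p, h) = 4 - 13 = -9)
m(39, 40) + 449*(-210) = -9 + 449*(-210) = -9 - 94290 = -94299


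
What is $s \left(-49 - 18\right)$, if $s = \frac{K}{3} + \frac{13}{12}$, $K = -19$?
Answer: $\frac{1407}{4} \approx 351.75$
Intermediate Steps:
$s = - \frac{21}{4}$ ($s = - \frac{19}{3} + \frac{13}{12} = - \frac{21}{4} \approx -5.25$)
$s \left(-49 - 18\right) = - \frac{21 \left(-49 - 18\right)}{4} = \left(- \frac{21}{4}\right) \left(-67\right) = \frac{1407}{4}$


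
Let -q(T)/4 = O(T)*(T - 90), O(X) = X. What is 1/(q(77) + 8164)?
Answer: 1/12168 ≈ 8.2183e-5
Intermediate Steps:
q(T) = -4*T*(-90 + T) (q(T) = -4*T*(T - 90) = -4*T*(-90 + T))
1/(q(77) + 8164) = 1/(4*77*(90 - 1*77) + 8164) = 1/(4*77*(90 - 77) + 8164) = 1/(4*77*13 + 8164) = 1/(4004 + 8164) = 1/12168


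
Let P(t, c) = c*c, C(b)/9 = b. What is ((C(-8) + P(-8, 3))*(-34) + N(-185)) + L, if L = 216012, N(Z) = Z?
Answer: 217969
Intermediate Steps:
C(b) = 9*b
P(t, c) = c²
((C(-8) + P(-8, 3))*(-34) + N(-185)) + L = ((9*(-8) + 3²)*(-34) - 185) + 216012 = ((-72 + 9)*(-34) - 185) + 216012 = (-63*(-34) - 185) + 216012 = (2142 - 185) + 216012 = 1957 + 216012 = 217969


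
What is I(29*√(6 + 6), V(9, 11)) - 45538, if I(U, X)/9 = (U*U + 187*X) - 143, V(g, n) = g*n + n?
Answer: 229133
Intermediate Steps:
V(g, n) = n + g*n
I(U, X) = -1287 + 9*U² + 1683*X (I(U, X) = 9*((U*U + 187*X) - 143) = 9*((U² + 187*X) - 143) = 9*(-143 + U² + 187*X) = -1287 + 9*U² + 1683*X)
I(29*√(6 + 6), V(9, 11)) - 45538 = (-1287 + 9*(29*√(6 + 6))² + 1683*(11*(1 + 9))) - 45538 = (-1287 + 9*(29*√12)² + 1683*(11*10)) - 45538 = (-1287 + 9*(29*(2*√3))² + 1683*110) - 45538 = (-1287 + 9*(58*√3)² + 185130) - 45538 = (-1287 + 9*10092 + 185130) - 45538 = (-1287 + 90828 + 185130) - 45538 = 274671 - 45538 = 229133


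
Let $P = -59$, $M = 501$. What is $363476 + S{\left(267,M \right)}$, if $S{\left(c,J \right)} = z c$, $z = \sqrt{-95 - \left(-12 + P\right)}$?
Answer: $363476 + 534 i \sqrt{6} \approx 3.6348 \cdot 10^{5} + 1308.0 i$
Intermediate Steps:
$z = 2 i \sqrt{6}$ ($z = \sqrt{-95 + \left(12 - -59\right)} = \sqrt{-95 + \left(12 + 59\right)} = \sqrt{-95 + 71} = \sqrt{-24} = 2 i \sqrt{6} \approx 4.899 i$)
$S{\left(c,J \right)} = 2 i c \sqrt{6}$ ($S{\left(c,J \right)} = 2 i \sqrt{6} c = 2 i c \sqrt{6}$)
$363476 + S{\left(267,M \right)} = 363476 + 2 i 267 \sqrt{6} = 363476 + 534 i \sqrt{6}$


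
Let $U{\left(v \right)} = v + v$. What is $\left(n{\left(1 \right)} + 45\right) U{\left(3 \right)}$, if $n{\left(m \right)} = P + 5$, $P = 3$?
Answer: $318$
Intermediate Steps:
$U{\left(v \right)} = 2 v$
$n{\left(m \right)} = 8$ ($n{\left(m \right)} = 3 + 5 = 8$)
$\left(n{\left(1 \right)} + 45\right) U{\left(3 \right)} = \left(8 + 45\right) 2 \cdot 3 = 53 \cdot 6 = 318$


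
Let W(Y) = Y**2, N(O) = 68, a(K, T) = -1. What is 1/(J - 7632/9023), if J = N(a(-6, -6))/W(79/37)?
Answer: 56312543/792337804 ≈ 0.071071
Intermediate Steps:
J = 93092/6241 (J = 68/((79/37)**2) = 68/(6241/1369) = 68*(1369/6241) = 93092/6241 ≈ 14.916)
1/(J - 7632/9023) = 1/(93092/6241 - 7632/9023) = 1/(792337804/56312543) = 56312543/792337804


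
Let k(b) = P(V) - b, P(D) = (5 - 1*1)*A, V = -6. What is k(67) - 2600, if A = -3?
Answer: -2679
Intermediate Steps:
P(D) = -12 (P(D) = (5 - 1*1)*(-3) = (5 - 1)*(-3) = 4*(-3) = -12)
k(b) = -12 - b
k(67) - 2600 = (-12 - 1*67) - 2600 = (-12 - 67) - 2600 = -79 - 2600 = -2679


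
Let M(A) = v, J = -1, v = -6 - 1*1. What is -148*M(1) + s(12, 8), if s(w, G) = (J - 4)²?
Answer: 1061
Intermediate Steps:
v = -7 (v = -6 - 1 = -7)
M(A) = -7
s(w, G) = 25 (s(w, G) = (-1 - 4)² = (-5)² = 25)
-148*M(1) + s(12, 8) = -148*(-7) + 25 = 1036 + 25 = 1061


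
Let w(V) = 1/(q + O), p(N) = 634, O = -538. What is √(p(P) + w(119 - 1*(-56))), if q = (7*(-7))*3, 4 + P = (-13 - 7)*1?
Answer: √297487965/685 ≈ 25.179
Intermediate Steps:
P = -24 (P = -4 + (-13 - 7)*1 = -4 - 20*1 = -4 - 20 = -24)
q = -147 (q = -49*3 = -147)
w(V) = -1/685 (w(V) = 1/(-147 - 538) = 1/(-685) = -1/685)
√(p(P) + w(119 - 1*(-56))) = √(634 - 1/685) = √(434289/685) = √297487965/685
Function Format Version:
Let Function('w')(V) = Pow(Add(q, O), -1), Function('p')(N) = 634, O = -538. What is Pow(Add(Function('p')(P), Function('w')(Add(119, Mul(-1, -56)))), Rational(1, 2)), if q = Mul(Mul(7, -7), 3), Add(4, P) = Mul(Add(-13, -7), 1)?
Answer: Mul(Rational(1, 685), Pow(297487965, Rational(1, 2))) ≈ 25.179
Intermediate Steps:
P = -24 (P = Add(-4, Mul(Add(-13, -7), 1)) = Add(-4, Mul(-20, 1)) = Add(-4, -20) = -24)
q = -147 (q = Mul(-49, 3) = -147)
Function('w')(V) = Rational(-1, 685) (Function('w')(V) = Pow(Add(-147, -538), -1) = Pow(-685, -1) = Rational(-1, 685))
Pow(Add(Function('p')(P), Function('w')(Add(119, Mul(-1, -56)))), Rational(1, 2)) = Pow(Add(634, Rational(-1, 685)), Rational(1, 2)) = Pow(Rational(434289, 685), Rational(1, 2)) = Mul(Rational(1, 685), Pow(297487965, Rational(1, 2)))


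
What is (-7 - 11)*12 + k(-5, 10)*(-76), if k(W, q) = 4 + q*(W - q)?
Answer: 10880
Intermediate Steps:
(-7 - 11)*12 + k(-5, 10)*(-76) = (-7 - 11)*12 + (4 - 1*10² - 5*10)*(-76) = -18*12 + (4 - 1*100 - 50)*(-76) = -216 + (4 - 100 - 50)*(-76) = -216 - 146*(-76) = -216 + 11096 = 10880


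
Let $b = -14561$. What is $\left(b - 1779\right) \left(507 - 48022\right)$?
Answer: $776395100$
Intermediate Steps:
$\left(b - 1779\right) \left(507 - 48022\right) = \left(-14561 - 1779\right) \left(507 - 48022\right) = \left(-16340\right) \left(-47515\right) = 776395100$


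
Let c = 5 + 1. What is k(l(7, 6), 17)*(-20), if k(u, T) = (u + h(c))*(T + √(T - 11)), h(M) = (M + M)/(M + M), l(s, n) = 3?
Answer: -1360 - 80*√6 ≈ -1556.0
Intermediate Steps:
c = 6
h(M) = 1 (h(M) = (2*M)/((2*M)) = (2*M)*(1/(2*M)) = 1)
k(u, T) = (1 + u)*(T + √(-11 + T)) (k(u, T) = (u + 1)*(T + √(T - 11)) = (1 + u)*(T + √(-11 + T)))
k(l(7, 6), 17)*(-20) = (17 + √(-11 + 17) + 17*3 + 3*√(-11 + 17))*(-20) = (17 + √6 + 51 + 3*√6)*(-20) = (68 + 4*√6)*(-20) = -1360 - 80*√6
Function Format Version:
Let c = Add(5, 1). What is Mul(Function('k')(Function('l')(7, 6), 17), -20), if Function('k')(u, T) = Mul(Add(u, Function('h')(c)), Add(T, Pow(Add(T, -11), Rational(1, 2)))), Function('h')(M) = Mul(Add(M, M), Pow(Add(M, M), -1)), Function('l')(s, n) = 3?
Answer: Add(-1360, Mul(-80, Pow(6, Rational(1, 2)))) ≈ -1556.0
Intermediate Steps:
c = 6
Function('h')(M) = 1 (Function('h')(M) = Mul(Mul(2, M), Pow(Mul(2, M), -1)) = Mul(Mul(2, M), Mul(Rational(1, 2), Pow(M, -1))) = 1)
Function('k')(u, T) = Mul(Add(1, u), Add(T, Pow(Add(-11, T), Rational(1, 2)))) (Function('k')(u, T) = Mul(Add(u, 1), Add(T, Pow(Add(T, -11), Rational(1, 2)))) = Mul(Add(1, u), Add(T, Pow(Add(-11, T), Rational(1, 2)))))
Mul(Function('k')(Function('l')(7, 6), 17), -20) = Mul(Add(17, Pow(Add(-11, 17), Rational(1, 2)), Mul(17, 3), Mul(3, Pow(Add(-11, 17), Rational(1, 2)))), -20) = Mul(Add(17, Pow(6, Rational(1, 2)), 51, Mul(3, Pow(6, Rational(1, 2)))), -20) = Mul(Add(68, Mul(4, Pow(6, Rational(1, 2)))), -20) = Add(-1360, Mul(-80, Pow(6, Rational(1, 2))))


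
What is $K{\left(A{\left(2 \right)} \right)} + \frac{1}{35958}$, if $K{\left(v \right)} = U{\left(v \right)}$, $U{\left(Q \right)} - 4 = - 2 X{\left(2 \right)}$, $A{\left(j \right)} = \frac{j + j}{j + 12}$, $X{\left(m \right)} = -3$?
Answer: $\frac{359581}{35958} \approx 10.0$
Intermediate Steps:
$A{\left(j \right)} = \frac{2 j}{12 + j}$
$U{\left(Q \right)} = 10$ ($U{\left(Q \right)} = 4 - -6 = 4 + 6 = 10$)
$K{\left(v \right)} = 10$
$K{\left(A{\left(2 \right)} \right)} + \frac{1}{35958} = 10 + \frac{1}{35958} = \frac{359581}{35958}$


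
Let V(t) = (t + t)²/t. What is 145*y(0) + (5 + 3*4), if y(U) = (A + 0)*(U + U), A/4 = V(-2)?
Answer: 17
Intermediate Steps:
V(t) = 4*t (V(t) = (2*t)²/t = (4*t²)/t = 4*t)
A = -32 (A = 4*(4*(-2)) = 4*(-8) = -32)
y(U) = -64*U (y(U) = (-32 + 0)*(U + U) = -64*U)
145*y(0) + (5 + 3*4) = 145*(-64*0) + (5 + 3*4) = 145*0 + (5 + 12) = 0 + 17 = 17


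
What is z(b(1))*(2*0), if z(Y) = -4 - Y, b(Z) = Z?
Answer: 0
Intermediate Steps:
z(b(1))*(2*0) = (-4 - 1*1)*(2*0) = (-4 - 1)*0 = -5*0 = 0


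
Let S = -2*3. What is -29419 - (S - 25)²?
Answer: -30380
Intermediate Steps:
S = -6
-29419 - (S - 25)² = -29419 - (-6 - 25)² = -29419 - 1*(-31)² = -29419 - 1*961 = -29419 - 961 = -30380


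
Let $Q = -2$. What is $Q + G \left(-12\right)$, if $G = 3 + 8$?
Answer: $-134$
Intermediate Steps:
$G = 11$
$Q + G \left(-12\right) = -2 + 11 \left(-12\right) = -2 - 132 = -134$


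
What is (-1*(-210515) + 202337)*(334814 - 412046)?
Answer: -31885385664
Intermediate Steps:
(-1*(-210515) + 202337)*(334814 - 412046) = (210515 + 202337)*(-77232) = 412852*(-77232) = -31885385664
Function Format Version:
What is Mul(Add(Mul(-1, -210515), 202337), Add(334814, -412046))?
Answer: -31885385664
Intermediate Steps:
Mul(Add(Mul(-1, -210515), 202337), Add(334814, -412046)) = Mul(Add(210515, 202337), -77232) = Mul(412852, -77232) = -31885385664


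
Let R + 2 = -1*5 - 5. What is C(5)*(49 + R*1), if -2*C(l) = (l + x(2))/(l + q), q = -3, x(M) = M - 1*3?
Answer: -37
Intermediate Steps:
x(M) = -3 + M (x(M) = M - 3 = -3 + M)
C(l) = -(-1 + l)/(2*(-3 + l)) (C(l) = -(l + (-3 + 2))/(2*(l - 3)) = -(l - 1)/(2*(-3 + l)) = -(-1 + l)/(2*(-3 + l)))
R = -12 (R = -2 + (-1*5 - 5) = -2 + (-5 - 5) = -2 - 10 = -12)
C(5)*(49 + R*1) = ((1 - 1*5)/(2*(-3 + 5)))*(49 - 12*1) = ((1/2)*(1 - 5)/2)*(49 - 12) = ((1/2)*(1/2)*(-4))*37 = -1*37 = -37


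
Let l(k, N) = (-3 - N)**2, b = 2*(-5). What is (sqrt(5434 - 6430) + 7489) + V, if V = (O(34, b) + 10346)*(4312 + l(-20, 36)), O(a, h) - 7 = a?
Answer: 60594860 + 2*I*sqrt(249) ≈ 6.0595e+7 + 31.559*I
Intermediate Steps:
b = -10
O(a, h) = 7 + a
V = 60587371 (V = ((7 + 34) + 10346)*(4312 + (3 + 36)**2) = (41 + 10346)*(4312 + 39**2) = 10387*(4312 + 1521) = 10387*5833 = 60587371)
(sqrt(5434 - 6430) + 7489) + V = (sqrt(5434 - 6430) + 7489) + 60587371 = (sqrt(-996) + 7489) + 60587371 = (2*I*sqrt(249) + 7489) + 60587371 = (7489 + 2*I*sqrt(249)) + 60587371 = 60594860 + 2*I*sqrt(249)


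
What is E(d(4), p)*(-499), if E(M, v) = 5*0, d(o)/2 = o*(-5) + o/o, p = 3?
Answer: 0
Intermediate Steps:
d(o) = 2 - 10*o (d(o) = 2*(o*(-5) + o/o) = 2*(-5*o + 1) = 2*(1 - 5*o) = 2 - 10*o)
E(M, v) = 0
E(d(4), p)*(-499) = 0*(-499) = 0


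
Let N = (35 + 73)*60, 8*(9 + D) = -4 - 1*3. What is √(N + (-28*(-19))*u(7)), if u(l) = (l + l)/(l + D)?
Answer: 4*√128593/23 ≈ 62.365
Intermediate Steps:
D = -79/8 (D = -9 + (-4 - 1*3)/8 = -9 + (-4 - 3)/8 = -9 + (⅛)*(-7) = -9 - 7/8 = -79/8 ≈ -9.8750)
u(l) = 2*l/(-79/8 + l) (u(l) = (l + l)/(l - 79/8) = (2*l)/(-79/8 + l) = 2*l/(-79/8 + l))
N = 6480 (N = 108*60 = 6480)
√(N + (-28*(-19))*u(7)) = √(6480 + (-28*(-19))*(16*7/(-79 + 8*7))) = √(6480 + 532*(16*7/(-79 + 56))) = √(6480 + 532*(16*7/(-23))) = √(6480 + 532*(16*7*(-1/23))) = √(6480 + 532*(-112/23)) = √(6480 - 59584/23) = √(89456/23) = 4*√128593/23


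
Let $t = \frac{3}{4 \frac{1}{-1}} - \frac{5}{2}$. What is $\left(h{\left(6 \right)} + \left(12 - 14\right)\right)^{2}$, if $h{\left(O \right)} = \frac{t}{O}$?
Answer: $\frac{3721}{576} \approx 6.4601$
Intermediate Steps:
$t = - \frac{13}{4}$ ($t = \frac{3}{4 \left(-1\right)} - \frac{5}{2} = \frac{3}{-4} - \frac{5}{2} = 3 \left(- \frac{1}{4}\right) - \frac{5}{2} = - \frac{3}{4} - \frac{5}{2} = - \frac{13}{4} \approx -3.25$)
$h{\left(O \right)} = - \frac{13}{4 O}$
$\left(h{\left(6 \right)} + \left(12 - 14\right)\right)^{2} = \left(- \frac{13}{4 \cdot 6} + \left(12 - 14\right)\right)^{2} = \left(\left(- \frac{13}{4}\right) \frac{1}{6} + \left(12 - 14\right)\right)^{2} = \left(- \frac{13}{24} - 2\right)^{2} = \left(- \frac{61}{24}\right)^{2} = \frac{3721}{576}$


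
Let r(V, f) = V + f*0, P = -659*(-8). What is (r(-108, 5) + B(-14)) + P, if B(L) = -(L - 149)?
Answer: 5327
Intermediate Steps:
P = 5272
r(V, f) = V (r(V, f) = V + 0 = V)
B(L) = 149 - L (B(L) = -(-149 + L) = 149 - L)
(r(-108, 5) + B(-14)) + P = (-108 + (149 - 1*(-14))) + 5272 = (-108 + (149 + 14)) + 5272 = (-108 + 163) + 5272 = 55 + 5272 = 5327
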